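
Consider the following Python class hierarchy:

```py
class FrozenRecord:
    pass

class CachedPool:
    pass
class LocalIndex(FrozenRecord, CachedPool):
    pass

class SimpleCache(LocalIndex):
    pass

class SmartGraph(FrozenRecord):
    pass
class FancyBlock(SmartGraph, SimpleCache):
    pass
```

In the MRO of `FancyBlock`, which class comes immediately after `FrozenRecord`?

L[FancyBlock] = FancyBlock + merge(L[SmartGraph], L[SimpleCache], [SmartGraph SimpleCache])
  take SmartGraph:  [SmartGraph FrozenRecord object] + [SimpleCache LocalIndex FrozenRecord CachedPool object] + [SmartGraph SimpleCache]
  take SimpleCache:  [FrozenRecord object] + [SimpleCache LocalIndex FrozenRecord CachedPool object] + [SimpleCache]
  take LocalIndex:  [FrozenRecord object] + [LocalIndex FrozenRecord CachedPool object]
  take FrozenRecord:  [FrozenRecord object] + [FrozenRecord CachedPool object]
  take CachedPool:  [object] + [CachedPool object]
  take object:  [object] + [object]
MRO: FancyBlock SmartGraph SimpleCache LocalIndex FrozenRecord CachedPool object
FrozenRecord is at position 4; next is CachedPool.

CachedPool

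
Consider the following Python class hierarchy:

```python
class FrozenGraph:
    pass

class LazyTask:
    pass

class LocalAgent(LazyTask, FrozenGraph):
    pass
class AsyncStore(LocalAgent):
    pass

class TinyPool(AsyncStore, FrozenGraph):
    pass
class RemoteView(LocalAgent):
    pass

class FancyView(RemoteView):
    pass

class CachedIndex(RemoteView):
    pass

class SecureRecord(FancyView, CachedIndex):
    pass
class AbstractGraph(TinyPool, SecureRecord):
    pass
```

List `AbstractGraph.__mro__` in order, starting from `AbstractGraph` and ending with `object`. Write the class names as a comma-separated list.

AbstractGraph, TinyPool, AsyncStore, SecureRecord, FancyView, CachedIndex, RemoteView, LocalAgent, LazyTask, FrozenGraph, object

L[AbstractGraph] = AbstractGraph + merge(L[TinyPool], L[SecureRecord], [TinyPool SecureRecord])
  take TinyPool:  [TinyPool AsyncStore LocalAgent LazyTask FrozenGraph object] + [SecureRecord FancyView CachedIndex RemoteView LocalAgent LazyTask FrozenGraph object] + [TinyPool SecureRecord]
  take AsyncStore:  [AsyncStore LocalAgent LazyTask FrozenGraph object] + [SecureRecord FancyView CachedIndex RemoteView LocalAgent LazyTask FrozenGraph object] + [SecureRecord]
  take SecureRecord:  [LocalAgent LazyTask FrozenGraph object] + [SecureRecord FancyView CachedIndex RemoteView LocalAgent LazyTask FrozenGraph object] + [SecureRecord]
  take FancyView:  [LocalAgent LazyTask FrozenGraph object] + [FancyView CachedIndex RemoteView LocalAgent LazyTask FrozenGraph object]
  take CachedIndex:  [LocalAgent LazyTask FrozenGraph object] + [CachedIndex RemoteView LocalAgent LazyTask FrozenGraph object]
  take RemoteView:  [LocalAgent LazyTask FrozenGraph object] + [RemoteView LocalAgent LazyTask FrozenGraph object]
  take LocalAgent:  [LocalAgent LazyTask FrozenGraph object] + [LocalAgent LazyTask FrozenGraph object]
  take LazyTask:  [LazyTask FrozenGraph object] + [LazyTask FrozenGraph object]
  take FrozenGraph:  [FrozenGraph object] + [FrozenGraph object]
  take object:  [object] + [object]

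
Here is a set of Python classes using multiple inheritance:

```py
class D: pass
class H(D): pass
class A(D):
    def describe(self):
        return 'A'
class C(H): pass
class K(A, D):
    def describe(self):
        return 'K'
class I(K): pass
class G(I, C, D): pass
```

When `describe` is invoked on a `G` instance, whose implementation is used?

K

L[G] = G + merge(L[I], L[C], L[D], [I C D])
  take I:  [I K A D object] + [C H D object] + [D object] + [I C D]
  take K:  [K A D object] + [C H D object] + [D object] + [C D]
  take A:  [A D object] + [C H D object] + [D object] + [C D]
  take C:  [D object] + [C H D object] + [D object] + [C D]
  take H:  [D object] + [H D object] + [D object] + [D]
  take D:  [D object] + [D object] + [D object] + [D]
  take object:  [object] + [object] + [object]
MRO: G I K A C H D object
describe is defined in: A, K. First along the MRO is K.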